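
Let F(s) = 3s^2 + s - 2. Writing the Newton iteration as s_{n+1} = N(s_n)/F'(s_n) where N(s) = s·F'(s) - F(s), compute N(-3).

F'(s) = 6s + 1.
N(s) = s·F'(s) - F(s) = s·(6s + 1) - (3s^2 + s - 2) = 3s^2 + 2.
N(-3) = 29.

29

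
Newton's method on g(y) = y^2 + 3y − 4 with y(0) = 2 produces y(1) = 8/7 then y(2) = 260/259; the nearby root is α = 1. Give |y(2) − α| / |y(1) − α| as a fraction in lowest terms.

1/37

y(1) − α = 8/7 − 1 = 1/7, so |y(1) − α| = 1/7.
y(2) − α = 260/259 − 1 = 1/259, so |y(2) − α| = 1/259.
Ratio = (1/259) / (1/7) = 1/37.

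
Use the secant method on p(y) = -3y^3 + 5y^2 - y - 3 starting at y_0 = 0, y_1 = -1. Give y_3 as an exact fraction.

p(0) = -3, p(-1) = 6. y_2 = (-1) - 6·((-1) - 0)/(6 - (-3)) = -1/3.
p(-1) = 6, p(-1/3) = -2. y_3 = (-1/3) - (-2)·((-1/3) - (-1))/((-2) - 6) = -1/2.

-1/2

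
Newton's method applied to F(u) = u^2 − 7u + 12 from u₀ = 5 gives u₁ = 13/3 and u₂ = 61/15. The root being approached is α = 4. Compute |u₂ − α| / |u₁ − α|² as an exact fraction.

u₁ − α = 13/3 − 4 = 1/3, so |u₁ − α| = 1/3.
u₂ − α = 61/15 − 4 = 1/15, so |u₂ − α| = 1/15.
|u₁ − α|² = 1/9.
Ratio = (1/15) / (1/9) = 3/5.

3/5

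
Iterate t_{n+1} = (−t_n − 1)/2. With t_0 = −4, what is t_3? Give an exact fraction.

1/8

t_1 = (−(−4) − 1)/2 = 3/2.
t_2 = (−(3/2) − 1)/2 = −5/4.
t_3 = (−(−5/4) − 1)/2 = 1/8.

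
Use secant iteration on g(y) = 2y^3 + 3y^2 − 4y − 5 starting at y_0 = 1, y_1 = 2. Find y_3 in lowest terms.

10039/7727

g(1) = −4, g(2) = 15. y_2 = 2 − 15·(2 − 1)/(15 − (−4)) = 23/19.
g(2) = 15, g(23/19) = −13020/6859. y_3 = (23/19) − (−13020/6859)·((23/19) − 2)/((−13020/6859) − 15) = 10039/7727.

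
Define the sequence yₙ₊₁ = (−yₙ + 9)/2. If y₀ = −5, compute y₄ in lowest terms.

y₁ = (−(−5) + 9)/2 = 7.
y₂ = (−7 + 9)/2 = 1.
y₃ = (−1 + 9)/2 = 4.
y₄ = (−4 + 9)/2 = 5/2.

5/2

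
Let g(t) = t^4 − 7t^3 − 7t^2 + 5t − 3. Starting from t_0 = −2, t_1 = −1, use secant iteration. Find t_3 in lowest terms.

−936321/552217

g(−2) = 31, g(−1) = −7. t_2 = (−1) − (−7)·((−1) − (−2))/((−7) − 31) = −45/38.
g(−1) = −7, g(−45/38) = −10730433/2085136. t_3 = (−45/38) − (−10730433/2085136)·((−45/38) − (−1))/((−10730433/2085136) − (−7)) = −936321/552217.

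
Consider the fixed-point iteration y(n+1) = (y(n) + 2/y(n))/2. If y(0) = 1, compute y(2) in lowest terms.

y(1) = (1 + 2/1)/2 = 3/2.
y(2) = (3/2 + 2/(3/2))/2 = 17/12.

17/12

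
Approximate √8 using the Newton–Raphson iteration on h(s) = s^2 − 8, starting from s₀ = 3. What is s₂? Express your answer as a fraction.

577/204

h'(s) = 2s.
h(3) = 1, h'(3) = 6, so s₁ = 3 − 1/6 = 17/6.
h(17/6) = 1/36, h'(17/6) = 17/3, so s₂ = (17/6) − (1/36)/(17/3) = 577/204.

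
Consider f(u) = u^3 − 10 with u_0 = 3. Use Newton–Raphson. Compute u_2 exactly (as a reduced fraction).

f'(u) = 3u^2.
f(3) = 17, f'(3) = 27, so u_1 = 3 − 17/27 = 64/27.
f(64/27) = 65314/19683, f'(64/27) = 4096/243, so u_2 = (64/27) − (65314/19683)/(4096/243) = 360559/165888.

360559/165888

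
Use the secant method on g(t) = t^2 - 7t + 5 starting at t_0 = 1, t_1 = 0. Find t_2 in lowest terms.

g(1) = -1, g(0) = 5. t_2 = 0 - 5·(0 - 1)/(5 - (-1)) = 5/6.

5/6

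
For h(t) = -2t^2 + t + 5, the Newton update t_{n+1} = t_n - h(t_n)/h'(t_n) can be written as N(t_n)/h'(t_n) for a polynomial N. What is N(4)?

h'(t) = -4t + 1.
N(t) = t·h'(t) - h(t) = t·(-4t + 1) - (-2t^2 + t + 5) = -2t^2 - 5.
N(4) = -37.

-37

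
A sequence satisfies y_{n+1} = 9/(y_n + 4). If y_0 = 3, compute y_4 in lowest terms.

y_1 = 9/(3 + 4) = 9/7.
y_2 = 9/(9/7 + 4) = 63/37.
y_3 = 9/(63/37 + 4) = 333/211.
y_4 = 9/(333/211 + 4) = 1899/1177.

1899/1177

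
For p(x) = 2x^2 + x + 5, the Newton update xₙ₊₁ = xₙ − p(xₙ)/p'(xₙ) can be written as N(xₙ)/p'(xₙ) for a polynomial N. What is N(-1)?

p'(x) = 4x + 1.
N(x) = x·p'(x) − p(x) = x·(4x + 1) − (2x^2 + x + 5) = 2x^2 − 5.
N(-1) = −3.

−3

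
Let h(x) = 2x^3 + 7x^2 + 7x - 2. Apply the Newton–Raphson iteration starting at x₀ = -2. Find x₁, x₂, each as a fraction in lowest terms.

h'(x) = 6x^2 + 14x + 7.
h(-2) = -4, h'(-2) = 3, so x₁ = (-2) - (-4)/3 = -2/3.
h(-2/3) = -112/27, h'(-2/3) = 1/3, so x₂ = (-2/3) - (-112/27)/(1/3) = 106/9.

x₁ = -2/3, x₂ = 106/9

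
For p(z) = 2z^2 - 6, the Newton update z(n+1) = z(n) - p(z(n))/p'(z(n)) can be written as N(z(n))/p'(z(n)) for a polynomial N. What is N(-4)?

38

p'(z) = 4z.
N(z) = z·p'(z) - p(z) = z·(4z) - (2z^2 - 6) = 2z^2 + 6.
N(-4) = 38.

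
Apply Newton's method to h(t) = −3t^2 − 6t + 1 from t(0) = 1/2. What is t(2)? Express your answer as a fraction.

481/3096

h'(t) = −6t − 6.
h(1/2) = −11/4, h'(1/2) = −9, so t(1) = (1/2) − (−11/4)/(−9) = 7/36.
h(7/36) = −121/432, h'(7/36) = −43/6, so t(2) = (7/36) − (−121/432)/(−43/6) = 481/3096.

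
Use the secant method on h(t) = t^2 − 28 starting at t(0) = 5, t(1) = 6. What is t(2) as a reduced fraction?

h(5) = −3, h(6) = 8. t(2) = 6 − 8·(6 − 5)/(8 − (−3)) = 58/11.

58/11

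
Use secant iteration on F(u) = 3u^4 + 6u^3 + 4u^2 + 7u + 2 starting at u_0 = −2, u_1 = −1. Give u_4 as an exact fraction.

F(−2) = 4, F(−1) = −4. u_2 = (−1) − (−4)·((−1) − (−2))/((−4) − 4) = −3/2.
F(−1) = −4, F(−3/2) = −73/16. u_3 = (−3/2) − (−73/16)·((−3/2) − (−1))/((−73/16) − (−4)) = 23/9.
F(−3/2) = −73/16, F(23/9) = 599476/2187. u_4 = (23/9) − (599476/2187)·((23/9) − (−3/2))/((599476/2187) − (−73/16)) = −191499/133579.

−191499/133579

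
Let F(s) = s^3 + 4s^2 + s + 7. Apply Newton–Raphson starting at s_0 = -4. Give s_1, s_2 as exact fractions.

F'(s) = 3s^2 + 8s + 1.
F(-4) = 3, F'(-4) = 17, so s_1 = (-4) - 3/17 = -71/17.
F(-71/17) = -1251/4913, F'(-71/17) = 5756/289, so s_2 = (-71/17) - (-1251/4913)/(5756/289) = -407425/97852.

s_1 = -71/17, s_2 = -407425/97852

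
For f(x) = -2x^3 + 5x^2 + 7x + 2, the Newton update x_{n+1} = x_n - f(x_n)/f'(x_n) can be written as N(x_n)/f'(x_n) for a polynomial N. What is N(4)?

-178

f'(x) = -6x^2 + 10x + 7.
N(x) = x·f'(x) - f(x) = x·(-6x^2 + 10x + 7) - (-2x^3 + 5x^2 + 7x + 2) = -4x^3 + 5x^2 - 2.
N(4) = -178.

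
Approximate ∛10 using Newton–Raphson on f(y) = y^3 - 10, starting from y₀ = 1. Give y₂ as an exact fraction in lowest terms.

23/8

f'(y) = 3y^2.
f(1) = -9, f'(1) = 3, so y₁ = 1 - (-9)/3 = 4.
f(4) = 54, f'(4) = 48, so y₂ = 4 - 54/48 = 23/8.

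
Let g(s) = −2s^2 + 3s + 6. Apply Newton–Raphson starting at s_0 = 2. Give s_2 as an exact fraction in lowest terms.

542/205

g'(s) = −4s + 3.
g(2) = 4, g'(2) = −5, so s_1 = 2 − 4/(−5) = 14/5.
g(14/5) = −32/25, g'(14/5) = −41/5, so s_2 = (14/5) − (−32/25)/(−41/5) = 542/205.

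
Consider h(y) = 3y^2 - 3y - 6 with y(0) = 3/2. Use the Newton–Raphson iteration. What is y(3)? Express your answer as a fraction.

260417/130208

h'(y) = 6y - 3.
h(3/2) = -15/4, h'(3/2) = 6, so y(1) = (3/2) - (-15/4)/6 = 17/8.
h(17/8) = 75/64, h'(17/8) = 39/4, so y(2) = (17/8) - (75/64)/(39/4) = 417/208.
h(417/208) = 1875/43264, h'(417/208) = 939/104, so y(3) = (417/208) - (1875/43264)/(939/104) = 260417/130208.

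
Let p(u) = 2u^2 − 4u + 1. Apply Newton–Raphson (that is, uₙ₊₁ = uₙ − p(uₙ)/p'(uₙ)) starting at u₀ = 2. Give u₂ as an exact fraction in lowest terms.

41/24

p'(u) = 4u − 4.
p(2) = 1, p'(2) = 4, so u₁ = 2 − 1/4 = 7/4.
p(7/4) = 1/8, p'(7/4) = 3, so u₂ = (7/4) − (1/8)/3 = 41/24.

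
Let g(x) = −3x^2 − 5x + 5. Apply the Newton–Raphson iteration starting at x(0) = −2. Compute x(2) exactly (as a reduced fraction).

g'(x) = −6x − 5.
g(−2) = 3, g'(−2) = 7, so x(1) = (−2) − 3/7 = −17/7.
g(−17/7) = −27/49, g'(−17/7) = 67/7, so x(2) = (−17/7) − (−27/49)/(67/7) = −1112/469.

−1112/469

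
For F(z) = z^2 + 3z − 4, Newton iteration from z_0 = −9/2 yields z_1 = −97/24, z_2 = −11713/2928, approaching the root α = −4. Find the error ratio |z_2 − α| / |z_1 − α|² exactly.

z_1 − α = −97/24 − (−4) = −97/24 + 4 = −1/24, so |z_1 − α| = 1/24.
z_2 − α = −11713/2928 − (−4) = −11713/2928 + 4 = −1/2928, so |z_2 − α| = 1/2928.
|z_1 − α|² = 1/576.
Ratio = (1/2928) / (1/576) = 12/61.

12/61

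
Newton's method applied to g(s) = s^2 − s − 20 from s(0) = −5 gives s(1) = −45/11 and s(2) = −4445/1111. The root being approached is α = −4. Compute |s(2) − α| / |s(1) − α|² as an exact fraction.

11/101

s(1) − α = −45/11 − (−4) = −45/11 + 4 = −1/11, so |s(1) − α| = 1/11.
s(2) − α = −4445/1111 − (−4) = −4445/1111 + 4 = −1/1111, so |s(2) − α| = 1/1111.
|s(1) − α|² = 1/121.
Ratio = (1/1111) / (1/121) = 11/101.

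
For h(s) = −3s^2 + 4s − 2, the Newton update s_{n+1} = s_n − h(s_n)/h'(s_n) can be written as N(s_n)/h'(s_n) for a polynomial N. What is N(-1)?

−1

h'(s) = −6s + 4.
N(s) = s·h'(s) − h(s) = s·(−6s + 4) − (−3s^2 + 4s − 2) = −3s^2 + 2.
N(-1) = −1.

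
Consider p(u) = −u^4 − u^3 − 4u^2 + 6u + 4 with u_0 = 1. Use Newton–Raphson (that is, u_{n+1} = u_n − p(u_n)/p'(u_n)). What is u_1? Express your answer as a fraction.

p'(u) = −4u^3 − 3u^2 − 8u + 6.
p(1) = 4, p'(1) = −9, so u_1 = 1 − 4/(−9) = 13/9.

13/9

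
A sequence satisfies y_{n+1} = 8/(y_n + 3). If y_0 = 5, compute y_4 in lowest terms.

40/23

y_1 = 8/(5 + 3) = 1.
y_2 = 8/(1 + 3) = 2.
y_3 = 8/(2 + 3) = 8/5.
y_4 = 8/(8/5 + 3) = 40/23.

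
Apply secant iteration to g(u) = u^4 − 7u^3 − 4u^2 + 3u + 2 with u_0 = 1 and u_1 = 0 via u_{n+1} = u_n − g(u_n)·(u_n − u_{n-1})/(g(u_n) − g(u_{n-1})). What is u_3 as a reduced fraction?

−686/449

g(1) = −5, g(0) = 2. u_2 = 0 − 2·(0 − 1)/(2 − (−5)) = 2/7.
g(0) = 2, g(2/7) = 5700/2401. u_3 = (2/7) − (5700/2401)·((2/7) − 0)/((5700/2401) − 2) = −686/449.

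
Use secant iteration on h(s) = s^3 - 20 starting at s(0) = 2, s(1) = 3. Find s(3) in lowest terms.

h(2) = -12, h(3) = 7. s(2) = 3 - 7·(3 - 2)/(7 - (-12)) = 50/19.
h(3) = 7, h(50/19) = -12180/6859. s(3) = (50/19) - (-12180/6859)·((50/19) - 3)/((-12180/6859) - 7) = 23270/8599.

23270/8599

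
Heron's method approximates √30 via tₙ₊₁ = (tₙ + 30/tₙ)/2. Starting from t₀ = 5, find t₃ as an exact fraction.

t₁ = (5 + 30/5)/2 = 11/2.
t₂ = (11/2 + 30/(11/2))/2 = 241/44.
t₃ = (241/44 + 30/(241/44))/2 = 116161/21208.

116161/21208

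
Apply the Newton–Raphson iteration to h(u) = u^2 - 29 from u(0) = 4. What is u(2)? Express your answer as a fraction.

h'(u) = 2u.
h(4) = -13, h'(4) = 8, so u(1) = 4 - (-13)/8 = 45/8.
h(45/8) = 169/64, h'(45/8) = 45/4, so u(2) = (45/8) - (169/64)/(45/4) = 3881/720.

3881/720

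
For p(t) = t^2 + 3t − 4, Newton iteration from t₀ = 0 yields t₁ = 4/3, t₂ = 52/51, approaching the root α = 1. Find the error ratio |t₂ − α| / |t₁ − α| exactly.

1/17

t₁ − α = 4/3 − 1 = 1/3, so |t₁ − α| = 1/3.
t₂ − α = 52/51 − 1 = 1/51, so |t₂ − α| = 1/51.
Ratio = (1/51) / (1/3) = 1/17.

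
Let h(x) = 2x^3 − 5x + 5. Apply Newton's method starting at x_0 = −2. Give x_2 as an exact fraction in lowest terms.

−236907/121771

h'(x) = 6x^2 − 5.
h(−2) = −1, h'(−2) = 19, so x_1 = (−2) − (−1)/19 = −37/19.
h(−37/19) = −226/6859, h'(−37/19) = 6409/361, so x_2 = (−37/19) − (−226/6859)/(6409/361) = −236907/121771.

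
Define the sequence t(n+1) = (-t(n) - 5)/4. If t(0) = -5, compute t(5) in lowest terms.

t(1) = (-(-5) - 5)/4 = 0.
t(2) = (-0 - 5)/4 = -5/4.
t(3) = (-(-5/4) - 5)/4 = -15/16.
t(4) = (-(-15/16) - 5)/4 = -65/64.
t(5) = (-(-65/64) - 5)/4 = -255/256.

-255/256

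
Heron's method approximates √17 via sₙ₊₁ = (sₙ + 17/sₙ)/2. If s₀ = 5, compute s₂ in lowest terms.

s₁ = (5 + 17/5)/2 = 21/5.
s₂ = (21/5 + 17/(21/5))/2 = 433/105.

433/105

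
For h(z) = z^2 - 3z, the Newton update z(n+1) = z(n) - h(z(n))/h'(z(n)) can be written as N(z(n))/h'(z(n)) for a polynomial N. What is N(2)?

4

h'(z) = 2z - 3.
N(z) = z·h'(z) - h(z) = z·(2z - 3) - (z^2 - 3z) = z^2.
N(2) = 4.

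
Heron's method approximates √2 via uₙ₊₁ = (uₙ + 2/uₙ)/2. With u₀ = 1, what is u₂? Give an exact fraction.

17/12

u₁ = (1 + 2/1)/2 = 3/2.
u₂ = (3/2 + 2/(3/2))/2 = 17/12.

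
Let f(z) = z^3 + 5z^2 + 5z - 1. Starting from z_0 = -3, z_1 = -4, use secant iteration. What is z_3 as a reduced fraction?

f(-3) = 2, f(-4) = -5. z_2 = (-4) - (-5)·((-4) - (-3))/((-5) - 2) = -23/7.
f(-4) = -5, f(-23/7) = 370/343. z_3 = (-23/7) - (370/343)·((-23/7) - (-4))/((370/343) - (-5)) = -1423/417.

-1423/417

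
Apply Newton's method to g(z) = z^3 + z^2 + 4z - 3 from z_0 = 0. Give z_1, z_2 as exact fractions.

z_1 = 3/4, z_2 = 141/230

g'(z) = 3z^2 + 2z + 4.
g(0) = -3, g'(0) = 4, so z_1 = 0 - (-3)/4 = 3/4.
g(3/4) = 63/64, g'(3/4) = 115/16, so z_2 = (3/4) - (63/64)/(115/16) = 141/230.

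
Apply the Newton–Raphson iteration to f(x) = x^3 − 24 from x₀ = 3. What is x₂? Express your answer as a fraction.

13162/4563

f'(x) = 3x^2.
f(3) = 3, f'(3) = 27, so x₁ = 3 − 3/27 = 26/9.
f(26/9) = 80/729, f'(26/9) = 676/27, so x₂ = (26/9) − (80/729)/(676/27) = 13162/4563.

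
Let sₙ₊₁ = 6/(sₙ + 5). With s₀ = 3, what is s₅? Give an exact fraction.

4998/4999

s₁ = 6/(3 + 5) = 3/4.
s₂ = 6/(3/4 + 5) = 24/23.
s₃ = 6/(24/23 + 5) = 138/139.
s₄ = 6/(138/139 + 5) = 834/833.
s₅ = 6/(834/833 + 5) = 4998/4999.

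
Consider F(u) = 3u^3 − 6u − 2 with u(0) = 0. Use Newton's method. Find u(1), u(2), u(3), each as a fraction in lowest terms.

u(1) = −1/3, u(2) = −16/45, u(3) = −26279/73845

F'(u) = 9u^2 − 6.
F(0) = −2, F'(0) = −6, so u(1) = 0 − (−2)/(−6) = −1/3.
F(−1/3) = −1/9, F'(−1/3) = −5, so u(2) = (−1/3) − (−1/9)/(−5) = −16/45.
F(−16/45) = −46/30375, F'(−16/45) = −1094/225, so u(3) = (−16/45) − (−46/30375)/(−1094/225) = −26279/73845.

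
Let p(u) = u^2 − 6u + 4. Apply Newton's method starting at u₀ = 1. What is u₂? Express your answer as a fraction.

55/72

p'(u) = 2u − 6.
p(1) = −1, p'(1) = −4, so u₁ = 1 − (−1)/(−4) = 3/4.
p(3/4) = 1/16, p'(3/4) = −9/2, so u₂ = (3/4) − (1/16)/(−9/2) = 55/72.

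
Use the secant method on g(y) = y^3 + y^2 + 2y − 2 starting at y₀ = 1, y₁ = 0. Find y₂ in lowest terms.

1/2

g(1) = 2, g(0) = −2. y₂ = 0 − (−2)·(0 − 1)/((−2) − 2) = 1/2.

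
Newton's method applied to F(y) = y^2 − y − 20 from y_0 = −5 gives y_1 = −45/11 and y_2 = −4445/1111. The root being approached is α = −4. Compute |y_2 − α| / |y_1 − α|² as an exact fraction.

11/101

y_1 − α = −45/11 − (−4) = −45/11 + 4 = −1/11, so |y_1 − α| = 1/11.
y_2 − α = −4445/1111 − (−4) = −4445/1111 + 4 = −1/1111, so |y_2 − α| = 1/1111.
|y_1 − α|² = 1/121.
Ratio = (1/1111) / (1/121) = 11/101.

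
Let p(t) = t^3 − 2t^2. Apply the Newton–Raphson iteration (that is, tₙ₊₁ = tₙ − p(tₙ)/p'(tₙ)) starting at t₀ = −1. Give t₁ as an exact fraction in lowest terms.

−4/7

p'(t) = 3t^2 − 4t.
p(−1) = −3, p'(−1) = 7, so t₁ = (−1) − (−3)/7 = −4/7.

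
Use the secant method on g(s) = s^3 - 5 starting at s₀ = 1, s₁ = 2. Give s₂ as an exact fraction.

g(1) = -4, g(2) = 3. s₂ = 2 - 3·(2 - 1)/(3 - (-4)) = 11/7.

11/7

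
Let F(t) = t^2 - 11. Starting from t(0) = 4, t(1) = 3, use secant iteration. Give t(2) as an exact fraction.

23/7

F(4) = 5, F(3) = -2. t(2) = 3 - (-2)·(3 - 4)/((-2) - 5) = 23/7.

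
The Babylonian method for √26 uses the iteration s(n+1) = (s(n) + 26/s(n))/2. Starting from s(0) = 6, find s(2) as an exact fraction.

s(1) = (6 + 26/6)/2 = 31/6.
s(2) = (31/6 + 26/(31/6))/2 = 1897/372.

1897/372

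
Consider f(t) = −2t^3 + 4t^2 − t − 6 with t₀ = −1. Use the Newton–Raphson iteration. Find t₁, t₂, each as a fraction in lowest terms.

f'(t) = −6t^2 + 8t − 1.
f(−1) = 1, f'(−1) = −15, so t₁ = (−1) − 1/(−15) = −14/15.
f(−14/15) = 148/3375, f'(−14/15) = −1027/75, so t₂ = (−14/15) − (148/3375)/(−1027/75) = −42986/46215.

t₁ = −14/15, t₂ = −42986/46215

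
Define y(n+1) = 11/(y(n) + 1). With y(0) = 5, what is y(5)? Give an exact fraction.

y(1) = 11/(5 + 1) = 11/6.
y(2) = 11/(11/6 + 1) = 66/17.
y(3) = 11/(66/17 + 1) = 187/83.
y(4) = 11/(187/83 + 1) = 913/270.
y(5) = 11/(913/270 + 1) = 2970/1183.

2970/1183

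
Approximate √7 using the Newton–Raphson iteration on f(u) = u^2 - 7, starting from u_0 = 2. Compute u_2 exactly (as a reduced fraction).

233/88

f'(u) = 2u.
f(2) = -3, f'(2) = 4, so u_1 = 2 - (-3)/4 = 11/4.
f(11/4) = 9/16, f'(11/4) = 11/2, so u_2 = (11/4) - (9/16)/(11/2) = 233/88.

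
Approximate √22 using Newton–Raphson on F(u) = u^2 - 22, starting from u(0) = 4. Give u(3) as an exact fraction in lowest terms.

F'(u) = 2u.
F(4) = -6, F'(4) = 8, so u(1) = 4 - (-6)/8 = 19/4.
F(19/4) = 9/16, F'(19/4) = 19/2, so u(2) = (19/4) - (9/16)/(19/2) = 713/152.
F(713/152) = 81/23104, F'(713/152) = 713/76, so u(3) = (713/152) - (81/23104)/(713/76) = 1016657/216752.

1016657/216752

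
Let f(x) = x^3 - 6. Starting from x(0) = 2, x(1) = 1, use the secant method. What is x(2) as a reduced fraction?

f(2) = 2, f(1) = -5. x(2) = 1 - (-5)·(1 - 2)/((-5) - 2) = 12/7.

12/7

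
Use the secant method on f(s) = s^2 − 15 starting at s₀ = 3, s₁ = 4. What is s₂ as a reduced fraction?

f(3) = −6, f(4) = 1. s₂ = 4 − 1·(4 − 3)/(1 − (−6)) = 27/7.

27/7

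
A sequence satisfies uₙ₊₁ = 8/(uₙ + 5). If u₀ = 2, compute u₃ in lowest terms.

344/271

u₁ = 8/(2 + 5) = 8/7.
u₂ = 8/(8/7 + 5) = 56/43.
u₃ = 8/(56/43 + 5) = 344/271.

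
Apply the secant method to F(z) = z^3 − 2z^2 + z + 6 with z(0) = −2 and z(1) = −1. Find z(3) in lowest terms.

−263/214

F(−2) = −12, F(−1) = 2. z(2) = (−1) − 2·((−1) − (−2))/(2 − (−12)) = −8/7.
F(−1) = 2, F(−8/7) = 258/343. z(3) = (−8/7) − (258/343)·((−8/7) − (−1))/((258/343) − 2) = −263/214.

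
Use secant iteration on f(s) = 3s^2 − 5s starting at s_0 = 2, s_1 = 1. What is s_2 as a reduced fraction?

3/2

f(2) = 2, f(1) = −2. s_2 = 1 − (−2)·(1 − 2)/((−2) − 2) = 3/2.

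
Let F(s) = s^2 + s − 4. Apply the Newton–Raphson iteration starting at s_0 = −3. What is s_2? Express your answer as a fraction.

−269/105

F'(s) = 2s + 1.
F(−3) = 2, F'(−3) = −5, so s_1 = (−3) − 2/(−5) = −13/5.
F(−13/5) = 4/25, F'(−13/5) = −21/5, so s_2 = (−13/5) − (4/25)/(−21/5) = −269/105.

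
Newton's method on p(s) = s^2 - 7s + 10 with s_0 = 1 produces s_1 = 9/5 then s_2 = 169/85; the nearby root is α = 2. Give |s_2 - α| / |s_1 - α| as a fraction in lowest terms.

s_1 - α = 9/5 - 2 = -1/5, so |s_1 - α| = 1/5.
s_2 - α = 169/85 - 2 = -1/85, so |s_2 - α| = 1/85.
Ratio = (1/85) / (1/5) = 1/17.

1/17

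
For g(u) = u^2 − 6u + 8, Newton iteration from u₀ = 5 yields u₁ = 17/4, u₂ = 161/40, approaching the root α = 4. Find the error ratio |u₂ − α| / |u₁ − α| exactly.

1/10

u₁ − α = 17/4 − 4 = 1/4, so |u₁ − α| = 1/4.
u₂ − α = 161/40 − 4 = 1/40, so |u₂ − α| = 1/40.
Ratio = (1/40) / (1/4) = 1/10.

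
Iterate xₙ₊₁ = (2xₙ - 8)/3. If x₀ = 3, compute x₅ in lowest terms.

-1592/243

x₁ = (2·3 - 8)/3 = -2/3.
x₂ = (2·(-2/3) - 8)/3 = -28/9.
x₃ = (2·(-28/9) - 8)/3 = -128/27.
x₄ = (2·(-128/27) - 8)/3 = -472/81.
x₅ = (2·(-472/81) - 8)/3 = -1592/243.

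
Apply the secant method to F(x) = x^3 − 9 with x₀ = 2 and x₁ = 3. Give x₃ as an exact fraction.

F(2) = −1, F(3) = 18. x₂ = 3 − 18·(3 − 2)/(18 − (−1)) = 39/19.
F(3) = 18, F(39/19) = −2412/6859. x₃ = (39/19) − (−2412/6859)·((39/19) − 3)/((−2412/6859) − 18) = 1609/777.

1609/777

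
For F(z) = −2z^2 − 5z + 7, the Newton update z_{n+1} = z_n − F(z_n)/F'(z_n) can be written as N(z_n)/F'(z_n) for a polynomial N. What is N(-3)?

−25

F'(z) = −4z − 5.
N(z) = z·F'(z) − F(z) = z·(−4z − 5) − (−2z^2 − 5z + 7) = −2z^2 − 7.
N(-3) = −25.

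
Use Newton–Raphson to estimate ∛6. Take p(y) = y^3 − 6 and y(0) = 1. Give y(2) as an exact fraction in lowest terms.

593/288

p'(y) = 3y^2.
p(1) = −5, p'(1) = 3, so y(1) = 1 − (−5)/3 = 8/3.
p(8/3) = 350/27, p'(8/3) = 64/3, so y(2) = (8/3) − (350/27)/(64/3) = 593/288.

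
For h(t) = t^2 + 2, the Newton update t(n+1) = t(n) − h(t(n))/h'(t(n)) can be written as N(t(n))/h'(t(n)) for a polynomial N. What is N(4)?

h'(t) = 2t.
N(t) = t·h'(t) − h(t) = t·(2t) − (t^2 + 2) = t^2 − 2.
N(4) = 14.

14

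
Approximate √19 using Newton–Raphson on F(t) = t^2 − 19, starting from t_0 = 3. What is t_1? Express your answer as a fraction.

14/3

F'(t) = 2t.
F(3) = −10, F'(3) = 6, so t_1 = 3 − (−10)/6 = 14/3.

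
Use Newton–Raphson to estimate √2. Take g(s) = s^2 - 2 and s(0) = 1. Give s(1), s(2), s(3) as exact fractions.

s(1) = 3/2, s(2) = 17/12, s(3) = 577/408

g'(s) = 2s.
g(1) = -1, g'(1) = 2, so s(1) = 1 - (-1)/2 = 3/2.
g(3/2) = 1/4, g'(3/2) = 3, so s(2) = (3/2) - (1/4)/3 = 17/12.
g(17/12) = 1/144, g'(17/12) = 17/6, so s(3) = (17/12) - (1/144)/(17/6) = 577/408.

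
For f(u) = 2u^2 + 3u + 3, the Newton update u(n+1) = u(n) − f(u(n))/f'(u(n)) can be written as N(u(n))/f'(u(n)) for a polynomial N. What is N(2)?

5

f'(u) = 4u + 3.
N(u) = u·f'(u) − f(u) = u·(4u + 3) − (2u^2 + 3u + 3) = 2u^2 − 3.
N(2) = 5.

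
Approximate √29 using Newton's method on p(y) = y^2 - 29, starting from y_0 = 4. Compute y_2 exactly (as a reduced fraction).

3881/720

p'(y) = 2y.
p(4) = -13, p'(4) = 8, so y_1 = 4 - (-13)/8 = 45/8.
p(45/8) = 169/64, p'(45/8) = 45/4, so y_2 = (45/8) - (169/64)/(45/4) = 3881/720.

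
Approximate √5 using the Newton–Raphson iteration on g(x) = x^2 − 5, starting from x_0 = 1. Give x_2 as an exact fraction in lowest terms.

7/3

g'(x) = 2x.
g(1) = −4, g'(1) = 2, so x_1 = 1 − (−4)/2 = 3.
g(3) = 4, g'(3) = 6, so x_2 = 3 − 4/6 = 7/3.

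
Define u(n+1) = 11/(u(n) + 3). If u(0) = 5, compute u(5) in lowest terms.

u(1) = 11/(5 + 3) = 11/8.
u(2) = 11/(11/8 + 3) = 88/35.
u(3) = 11/(88/35 + 3) = 385/193.
u(4) = 11/(385/193 + 3) = 2123/964.
u(5) = 11/(2123/964 + 3) = 10604/5015.

10604/5015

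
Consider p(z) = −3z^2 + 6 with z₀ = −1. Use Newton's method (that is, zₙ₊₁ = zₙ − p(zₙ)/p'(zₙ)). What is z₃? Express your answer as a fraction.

p'(z) = −6z.
p(−1) = 3, p'(−1) = 6, so z₁ = (−1) − 3/6 = −3/2.
p(−3/2) = −3/4, p'(−3/2) = 9, so z₂ = (−3/2) − (−3/4)/9 = −17/12.
p(−17/12) = −1/48, p'(−17/12) = 17/2, so z₃ = (−17/12) − (−1/48)/(17/2) = −577/408.

−577/408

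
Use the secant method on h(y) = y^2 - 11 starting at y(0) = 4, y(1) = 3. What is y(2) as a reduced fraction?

23/7

h(4) = 5, h(3) = -2. y(2) = 3 - (-2)·(3 - 4)/((-2) - 5) = 23/7.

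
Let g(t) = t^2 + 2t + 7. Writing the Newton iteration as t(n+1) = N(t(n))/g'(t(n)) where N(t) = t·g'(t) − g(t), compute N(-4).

g'(t) = 2t + 2.
N(t) = t·g'(t) − g(t) = t·(2t + 2) − (t^2 + 2t + 7) = t^2 − 7.
N(-4) = 9.

9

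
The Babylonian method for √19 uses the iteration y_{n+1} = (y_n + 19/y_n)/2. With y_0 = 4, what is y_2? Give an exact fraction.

2441/560

y_1 = (4 + 19/4)/2 = 35/8.
y_2 = (35/8 + 19/(35/8))/2 = 2441/560.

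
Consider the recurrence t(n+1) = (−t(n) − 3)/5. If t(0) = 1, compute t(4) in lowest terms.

−311/625

t(1) = (−1 − 3)/5 = −4/5.
t(2) = (−(−4/5) − 3)/5 = −11/25.
t(3) = (−(−11/25) − 3)/5 = −64/125.
t(4) = (−(−64/125) − 3)/5 = −311/625.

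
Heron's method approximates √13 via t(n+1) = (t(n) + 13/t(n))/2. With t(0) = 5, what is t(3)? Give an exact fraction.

117487/32585

t(1) = (5 + 13/5)/2 = 19/5.
t(2) = (19/5 + 13/(19/5))/2 = 343/95.
t(3) = (343/95 + 13/(343/95))/2 = 117487/32585.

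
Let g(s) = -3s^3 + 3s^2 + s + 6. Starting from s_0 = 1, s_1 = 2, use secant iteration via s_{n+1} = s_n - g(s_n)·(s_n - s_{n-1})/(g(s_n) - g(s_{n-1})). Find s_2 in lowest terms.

g(1) = 7, g(2) = -4. s_2 = 2 - (-4)·(2 - 1)/((-4) - 7) = 18/11.

18/11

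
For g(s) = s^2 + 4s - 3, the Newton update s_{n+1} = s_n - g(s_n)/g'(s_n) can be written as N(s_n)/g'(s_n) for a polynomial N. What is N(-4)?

19

g'(s) = 2s + 4.
N(s) = s·g'(s) - g(s) = s·(2s + 4) - (s^2 + 4s - 3) = s^2 + 3.
N(-4) = 19.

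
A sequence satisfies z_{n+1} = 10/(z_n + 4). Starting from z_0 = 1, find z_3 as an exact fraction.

z_1 = 10/(1 + 4) = 2.
z_2 = 10/(2 + 4) = 5/3.
z_3 = 10/(5/3 + 4) = 30/17.

30/17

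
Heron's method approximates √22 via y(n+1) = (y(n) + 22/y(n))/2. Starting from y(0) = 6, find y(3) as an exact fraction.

y(1) = (6 + 22/6)/2 = 29/6.
y(2) = (29/6 + 22/(29/6))/2 = 1633/348.
y(3) = (1633/348 + 22/(1633/348))/2 = 5330977/1136568.

5330977/1136568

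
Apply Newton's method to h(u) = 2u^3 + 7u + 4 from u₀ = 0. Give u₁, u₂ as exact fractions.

u₁ = −4/7, u₂ = −1628/3073

h'(u) = 6u^2 + 7.
h(0) = 4, h'(0) = 7, so u₁ = 0 − 4/7 = −4/7.
h(−4/7) = −128/343, h'(−4/7) = 439/49, so u₂ = (−4/7) − (−128/343)/(439/49) = −1628/3073.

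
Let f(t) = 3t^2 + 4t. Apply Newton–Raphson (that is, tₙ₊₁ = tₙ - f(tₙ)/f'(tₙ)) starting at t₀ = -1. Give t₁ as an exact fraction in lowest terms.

-3/2

f'(t) = 6t + 4.
f(-1) = -1, f'(-1) = -2, so t₁ = (-1) - (-1)/(-2) = -3/2.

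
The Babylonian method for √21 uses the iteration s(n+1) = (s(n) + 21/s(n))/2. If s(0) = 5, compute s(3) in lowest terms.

277727/60605

s(1) = (5 + 21/5)/2 = 23/5.
s(2) = (23/5 + 21/(23/5))/2 = 527/115.
s(3) = (527/115 + 21/(527/115))/2 = 277727/60605.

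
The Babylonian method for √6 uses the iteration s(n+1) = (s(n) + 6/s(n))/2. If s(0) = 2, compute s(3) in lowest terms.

4801/1960

s(1) = (2 + 6/2)/2 = 5/2.
s(2) = (5/2 + 6/(5/2))/2 = 49/20.
s(3) = (49/20 + 6/(49/20))/2 = 4801/1960.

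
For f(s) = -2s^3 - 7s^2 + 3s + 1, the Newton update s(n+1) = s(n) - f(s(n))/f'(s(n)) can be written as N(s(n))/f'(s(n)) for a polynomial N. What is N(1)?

-12

f'(s) = -6s^2 - 14s + 3.
N(s) = s·f'(s) - f(s) = s·(-6s^2 - 14s + 3) - (-2s^3 - 7s^2 + 3s + 1) = -4s^3 - 7s^2 - 1.
N(1) = -12.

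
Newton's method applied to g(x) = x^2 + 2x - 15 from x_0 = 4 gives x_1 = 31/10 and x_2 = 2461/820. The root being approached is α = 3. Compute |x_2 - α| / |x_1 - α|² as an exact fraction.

x_1 - α = 31/10 - 3 = 1/10, so |x_1 - α| = 1/10.
x_2 - α = 2461/820 - 3 = 1/820, so |x_2 - α| = 1/820.
|x_1 - α|² = 1/100.
Ratio = (1/820) / (1/100) = 5/41.

5/41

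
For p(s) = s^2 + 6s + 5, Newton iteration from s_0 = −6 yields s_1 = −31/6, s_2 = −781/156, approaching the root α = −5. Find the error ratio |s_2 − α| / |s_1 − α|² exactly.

3/13

s_1 − α = −31/6 − (−5) = −31/6 + 5 = −1/6, so |s_1 − α| = 1/6.
s_2 − α = −781/156 − (−5) = −781/156 + 5 = −1/156, so |s_2 − α| = 1/156.
|s_1 − α|² = 1/36.
Ratio = (1/156) / (1/36) = 3/13.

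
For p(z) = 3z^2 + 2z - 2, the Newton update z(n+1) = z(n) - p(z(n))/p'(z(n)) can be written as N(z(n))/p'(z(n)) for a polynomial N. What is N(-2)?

14

p'(z) = 6z + 2.
N(z) = z·p'(z) - p(z) = z·(6z + 2) - (3z^2 + 2z - 2) = 3z^2 + 2.
N(-2) = 14.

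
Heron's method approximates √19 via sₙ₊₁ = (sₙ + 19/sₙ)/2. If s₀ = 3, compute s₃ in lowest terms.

268753/61656

s₁ = (3 + 19/3)/2 = 14/3.
s₂ = (14/3 + 19/(14/3))/2 = 367/84.
s₃ = (367/84 + 19/(367/84))/2 = 268753/61656.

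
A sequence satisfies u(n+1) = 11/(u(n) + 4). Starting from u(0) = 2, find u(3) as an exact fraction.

385/206

u(1) = 11/(2 + 4) = 11/6.
u(2) = 11/(11/6 + 4) = 66/35.
u(3) = 11/(66/35 + 4) = 385/206.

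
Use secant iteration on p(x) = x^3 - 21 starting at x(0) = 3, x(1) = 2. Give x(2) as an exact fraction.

p(3) = 6, p(2) = -13. x(2) = 2 - (-13)·(2 - 3)/((-13) - 6) = 51/19.

51/19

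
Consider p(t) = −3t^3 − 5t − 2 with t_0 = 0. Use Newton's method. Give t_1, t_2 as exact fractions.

p'(t) = −9t^2 − 5.
p(0) = −2, p'(0) = −5, so t_1 = 0 − (−2)/(−5) = −2/5.
p(−2/5) = 24/125, p'(−2/5) = −161/25, so t_2 = (−2/5) − (24/125)/(−161/25) = −298/805.

t_1 = −2/5, t_2 = −298/805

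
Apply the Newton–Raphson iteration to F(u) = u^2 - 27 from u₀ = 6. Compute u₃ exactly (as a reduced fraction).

F'(u) = 2u.
F(6) = 9, F'(6) = 12, so u₁ = 6 - 9/12 = 21/4.
F(21/4) = 9/16, F'(21/4) = 21/2, so u₂ = (21/4) - (9/16)/(21/2) = 291/56.
F(291/56) = 9/3136, F'(291/56) = 291/28, so u₃ = (291/56) - (9/3136)/(291/28) = 56451/10864.

56451/10864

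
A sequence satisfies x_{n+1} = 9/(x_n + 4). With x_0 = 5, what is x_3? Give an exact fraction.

x_1 = 9/(5 + 4) = 1.
x_2 = 9/(1 + 4) = 9/5.
x_3 = 9/(9/5 + 4) = 45/29.

45/29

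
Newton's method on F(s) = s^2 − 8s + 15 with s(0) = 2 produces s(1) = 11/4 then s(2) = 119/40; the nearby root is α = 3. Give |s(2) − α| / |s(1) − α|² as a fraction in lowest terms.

s(1) − α = 11/4 − 3 = −1/4, so |s(1) − α| = 1/4.
s(2) − α = 119/40 − 3 = −1/40, so |s(2) − α| = 1/40.
|s(1) − α|² = 1/16.
Ratio = (1/40) / (1/16) = 2/5.

2/5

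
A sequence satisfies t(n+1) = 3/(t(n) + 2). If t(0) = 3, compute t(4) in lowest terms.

123/121

t(1) = 3/(3 + 2) = 3/5.
t(2) = 3/(3/5 + 2) = 15/13.
t(3) = 3/(15/13 + 2) = 39/41.
t(4) = 3/(39/41 + 2) = 123/121.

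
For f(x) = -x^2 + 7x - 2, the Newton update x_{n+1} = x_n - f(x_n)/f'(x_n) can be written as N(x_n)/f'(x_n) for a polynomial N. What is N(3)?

-7

f'(x) = -2x + 7.
N(x) = x·f'(x) - f(x) = x·(-2x + 7) - (-x^2 + 7x - 2) = -x^2 + 2.
N(3) = -7.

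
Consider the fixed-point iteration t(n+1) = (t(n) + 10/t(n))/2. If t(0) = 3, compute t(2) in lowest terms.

t(1) = (3 + 10/3)/2 = 19/6.
t(2) = (19/6 + 10/(19/6))/2 = 721/228.

721/228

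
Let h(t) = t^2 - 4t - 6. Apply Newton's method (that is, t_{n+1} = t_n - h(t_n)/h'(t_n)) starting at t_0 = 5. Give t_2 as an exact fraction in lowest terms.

h'(t) = 2t - 4.
h(5) = -1, h'(5) = 6, so t_1 = 5 - (-1)/6 = 31/6.
h(31/6) = 1/36, h'(31/6) = 19/3, so t_2 = (31/6) - (1/36)/(19/3) = 1177/228.

1177/228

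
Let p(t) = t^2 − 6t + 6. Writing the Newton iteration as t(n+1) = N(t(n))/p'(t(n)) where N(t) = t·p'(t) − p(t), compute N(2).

−2

p'(t) = 2t − 6.
N(t) = t·p'(t) − p(t) = t·(2t − 6) − (t^2 − 6t + 6) = t^2 − 6.
N(2) = −2.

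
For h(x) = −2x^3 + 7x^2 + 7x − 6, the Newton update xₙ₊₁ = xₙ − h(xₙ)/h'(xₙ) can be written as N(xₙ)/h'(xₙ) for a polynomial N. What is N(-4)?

h'(x) = −6x^2 + 14x + 7.
N(x) = x·h'(x) − h(x) = x·(−6x^2 + 14x + 7) − (−2x^3 + 7x^2 + 7x − 6) = −4x^3 + 7x^2 + 6.
N(-4) = 374.

374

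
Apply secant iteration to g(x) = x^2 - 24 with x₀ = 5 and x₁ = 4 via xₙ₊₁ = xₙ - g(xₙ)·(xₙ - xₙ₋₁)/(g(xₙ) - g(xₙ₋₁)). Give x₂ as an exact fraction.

g(5) = 1, g(4) = -8. x₂ = 4 - (-8)·(4 - 5)/((-8) - 1) = 44/9.

44/9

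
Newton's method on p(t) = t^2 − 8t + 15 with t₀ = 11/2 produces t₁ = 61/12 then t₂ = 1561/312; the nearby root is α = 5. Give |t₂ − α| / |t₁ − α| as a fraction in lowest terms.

1/26

t₁ − α = 61/12 − 5 = 1/12, so |t₁ − α| = 1/12.
t₂ − α = 1561/312 − 5 = 1/312, so |t₂ − α| = 1/312.
Ratio = (1/312) / (1/12) = 1/26.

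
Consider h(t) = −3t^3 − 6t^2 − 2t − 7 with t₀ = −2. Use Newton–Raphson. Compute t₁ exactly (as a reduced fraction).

−31/14

h'(t) = −9t^2 − 12t − 2.
h(−2) = −3, h'(−2) = −14, so t₁ = (−2) − (−3)/(−14) = −31/14.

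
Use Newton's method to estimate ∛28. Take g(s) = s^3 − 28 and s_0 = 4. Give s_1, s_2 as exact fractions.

s_1 = 13/4, s_2 = 1031/338

g'(s) = 3s^2.
g(4) = 36, g'(4) = 48, so s_1 = 4 − 36/48 = 13/4.
g(13/4) = 405/64, g'(13/4) = 507/16, so s_2 = (13/4) − (405/64)/(507/16) = 1031/338.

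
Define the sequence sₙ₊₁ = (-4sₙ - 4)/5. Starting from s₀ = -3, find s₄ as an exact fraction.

-932/625

s₁ = (-4·(-3) - 4)/5 = 8/5.
s₂ = (-4·(8/5) - 4)/5 = -52/25.
s₃ = (-4·(-52/25) - 4)/5 = 108/125.
s₄ = (-4·(108/125) - 4)/5 = -932/625.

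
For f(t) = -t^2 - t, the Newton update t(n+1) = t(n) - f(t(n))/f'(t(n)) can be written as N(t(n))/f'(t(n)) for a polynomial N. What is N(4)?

-16

f'(t) = -2t - 1.
N(t) = t·f'(t) - f(t) = t·(-2t - 1) - (-t^2 - t) = -t^2.
N(4) = -16.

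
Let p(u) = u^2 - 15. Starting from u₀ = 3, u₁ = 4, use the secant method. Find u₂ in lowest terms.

27/7

p(3) = -6, p(4) = 1. u₂ = 4 - 1·(4 - 3)/(1 - (-6)) = 27/7.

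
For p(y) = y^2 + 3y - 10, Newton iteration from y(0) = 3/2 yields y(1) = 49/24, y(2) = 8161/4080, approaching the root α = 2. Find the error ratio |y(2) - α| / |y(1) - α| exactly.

1/170

y(1) - α = 49/24 - 2 = 1/24, so |y(1) - α| = 1/24.
y(2) - α = 8161/4080 - 2 = 1/4080, so |y(2) - α| = 1/4080.
Ratio = (1/4080) / (1/24) = 1/170.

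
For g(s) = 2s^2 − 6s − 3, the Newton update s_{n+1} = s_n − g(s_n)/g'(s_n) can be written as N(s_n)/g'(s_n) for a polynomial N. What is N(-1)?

g'(s) = 4s − 6.
N(s) = s·g'(s) − g(s) = s·(4s − 6) − (2s^2 − 6s − 3) = 2s^2 + 3.
N(-1) = 5.

5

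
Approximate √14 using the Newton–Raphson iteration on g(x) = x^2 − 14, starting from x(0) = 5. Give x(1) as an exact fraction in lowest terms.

39/10

g'(x) = 2x.
g(5) = 11, g'(5) = 10, so x(1) = 5 − 11/10 = 39/10.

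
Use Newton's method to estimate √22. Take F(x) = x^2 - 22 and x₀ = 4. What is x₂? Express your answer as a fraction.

713/152

F'(x) = 2x.
F(4) = -6, F'(4) = 8, so x₁ = 4 - (-6)/8 = 19/4.
F(19/4) = 9/16, F'(19/4) = 19/2, so x₂ = (19/4) - (9/16)/(19/2) = 713/152.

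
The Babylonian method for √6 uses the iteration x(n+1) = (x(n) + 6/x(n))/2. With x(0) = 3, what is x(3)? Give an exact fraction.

4801/1960

x(1) = (3 + 6/3)/2 = 5/2.
x(2) = (5/2 + 6/(5/2))/2 = 49/20.
x(3) = (49/20 + 6/(49/20))/2 = 4801/1960.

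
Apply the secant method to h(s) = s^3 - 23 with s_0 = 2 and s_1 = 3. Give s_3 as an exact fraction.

25793/9079

h(2) = -15, h(3) = 4. s_2 = 3 - 4·(3 - 2)/(4 - (-15)) = 53/19.
h(3) = 4, h(53/19) = -8880/6859. s_3 = (53/19) - (-8880/6859)·((53/19) - 3)/((-8880/6859) - 4) = 25793/9079.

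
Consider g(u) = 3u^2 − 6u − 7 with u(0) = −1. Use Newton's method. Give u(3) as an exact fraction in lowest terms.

g'(u) = 6u − 6.
g(−1) = 2, g'(−1) = −12, so u(1) = (−1) − 2/(−12) = −5/6.
g(−5/6) = 1/12, g'(−5/6) = −11, so u(2) = (−5/6) − (1/12)/(−11) = −109/132.
g(−109/132) = 1/5808, g'(−109/132) = −241/22, so u(3) = (−109/132) − (1/5808)/(−241/22) = −52537/63624.

−52537/63624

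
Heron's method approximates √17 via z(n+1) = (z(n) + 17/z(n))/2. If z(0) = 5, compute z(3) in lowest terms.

z(1) = (5 + 17/5)/2 = 21/5.
z(2) = (21/5 + 17/(21/5))/2 = 433/105.
z(3) = (433/105 + 17/(433/105))/2 = 187457/45465.

187457/45465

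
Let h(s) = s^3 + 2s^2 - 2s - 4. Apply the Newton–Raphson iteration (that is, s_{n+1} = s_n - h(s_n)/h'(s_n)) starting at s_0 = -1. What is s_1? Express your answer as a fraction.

h'(s) = 3s^2 + 4s - 2.
h(-1) = -1, h'(-1) = -3, so s_1 = (-1) - (-1)/(-3) = -4/3.

-4/3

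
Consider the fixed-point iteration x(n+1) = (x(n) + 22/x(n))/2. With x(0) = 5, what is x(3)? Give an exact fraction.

38878481/8288920

x(1) = (5 + 22/5)/2 = 47/10.
x(2) = (47/10 + 22/(47/10))/2 = 4409/940.
x(3) = (4409/940 + 22/(4409/940))/2 = 38878481/8288920.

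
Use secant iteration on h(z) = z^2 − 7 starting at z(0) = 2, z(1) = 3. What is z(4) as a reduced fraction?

971/367

h(2) = −3, h(3) = 2. z(2) = 3 − 2·(3 − 2)/(2 − (−3)) = 13/5.
h(3) = 2, h(13/5) = −6/25. z(3) = (13/5) − (−6/25)·((13/5) − 3)/((−6/25) − 2) = 37/14.
h(13/5) = −6/25, h(37/14) = −3/196. z(4) = (37/14) − (−3/196)·((37/14) − (13/5))/((−3/196) − (−6/25)) = 971/367.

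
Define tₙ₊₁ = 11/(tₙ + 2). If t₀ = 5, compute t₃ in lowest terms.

275/127

t₁ = 11/(5 + 2) = 11/7.
t₂ = 11/(11/7 + 2) = 77/25.
t₃ = 11/(77/25 + 2) = 275/127.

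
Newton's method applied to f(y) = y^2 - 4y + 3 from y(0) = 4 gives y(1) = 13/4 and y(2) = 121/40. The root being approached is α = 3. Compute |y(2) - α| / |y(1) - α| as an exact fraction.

y(1) - α = 13/4 - 3 = 1/4, so |y(1) - α| = 1/4.
y(2) - α = 121/40 - 3 = 1/40, so |y(2) - α| = 1/40.
Ratio = (1/40) / (1/4) = 1/10.

1/10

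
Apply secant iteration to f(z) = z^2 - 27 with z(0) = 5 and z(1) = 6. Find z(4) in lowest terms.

1351/260

f(5) = -2, f(6) = 9. z(2) = 6 - 9·(6 - 5)/(9 - (-2)) = 57/11.
f(6) = 9, f(57/11) = -18/121. z(3) = (57/11) - (-18/121)·((57/11) - 6)/((-18/121) - 9) = 213/41.
f(57/11) = -18/121, f(213/41) = -18/1681. z(4) = (213/41) - (-18/1681)·((213/41) - (57/11))/((-18/1681) - (-18/121)) = 1351/260.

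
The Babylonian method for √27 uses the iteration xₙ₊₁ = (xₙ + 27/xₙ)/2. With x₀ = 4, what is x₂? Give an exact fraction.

x₁ = (4 + 27/4)/2 = 43/8.
x₂ = (43/8 + 27/(43/8))/2 = 3577/688.

3577/688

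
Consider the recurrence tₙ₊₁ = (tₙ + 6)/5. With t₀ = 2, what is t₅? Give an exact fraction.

4688/3125

t₁ = (2 + 6)/5 = 8/5.
t₂ = ((8/5) + 6)/5 = 38/25.
t₃ = ((38/25) + 6)/5 = 188/125.
t₄ = ((188/125) + 6)/5 = 938/625.
t₅ = ((938/625) + 6)/5 = 4688/3125.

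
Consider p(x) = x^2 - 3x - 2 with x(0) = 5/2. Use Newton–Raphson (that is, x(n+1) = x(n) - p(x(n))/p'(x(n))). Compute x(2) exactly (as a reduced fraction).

p'(x) = 2x - 3.
p(5/2) = -13/4, p'(5/2) = 2, so x(1) = (5/2) - (-13/4)/2 = 33/8.
p(33/8) = 169/64, p'(33/8) = 21/4, so x(2) = (33/8) - (169/64)/(21/4) = 1217/336.

1217/336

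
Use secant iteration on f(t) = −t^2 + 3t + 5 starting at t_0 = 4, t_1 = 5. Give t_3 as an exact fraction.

f(4) = 1, f(5) = −5. t_2 = 5 − (−5)·(5 − 4)/((−5) − 1) = 25/6.
f(5) = −5, f(25/6) = 5/36. t_3 = (25/6) − (5/36)·((25/6) − 5)/((5/36) − (−5)) = 155/37.

155/37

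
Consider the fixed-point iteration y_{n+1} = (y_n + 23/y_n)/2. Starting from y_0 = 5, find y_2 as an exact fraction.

1151/240

y_1 = (5 + 23/5)/2 = 24/5.
y_2 = (24/5 + 23/(24/5))/2 = 1151/240.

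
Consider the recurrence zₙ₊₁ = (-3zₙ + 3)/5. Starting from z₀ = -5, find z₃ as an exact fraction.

z₁ = (-3·(-5) + 3)/5 = 18/5.
z₂ = (-3·(18/5) + 3)/5 = -39/25.
z₃ = (-3·(-39/25) + 3)/5 = 192/125.

192/125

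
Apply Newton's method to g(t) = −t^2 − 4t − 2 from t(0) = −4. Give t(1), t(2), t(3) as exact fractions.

t(1) = −7/2, t(2) = −41/12, t(3) = −1393/408

g'(t) = −2t − 4.
g(−4) = −2, g'(−4) = 4, so t(1) = (−4) − (−2)/4 = −7/2.
g(−7/2) = −1/4, g'(−7/2) = 3, so t(2) = (−7/2) − (−1/4)/3 = −41/12.
g(−41/12) = −1/144, g'(−41/12) = 17/6, so t(3) = (−41/12) − (−1/144)/(17/6) = −1393/408.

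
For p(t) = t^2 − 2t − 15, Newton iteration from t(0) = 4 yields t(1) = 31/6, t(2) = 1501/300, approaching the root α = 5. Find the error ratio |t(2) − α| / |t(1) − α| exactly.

1/50

t(1) − α = 31/6 − 5 = 1/6, so |t(1) − α| = 1/6.
t(2) − α = 1501/300 − 5 = 1/300, so |t(2) − α| = 1/300.
Ratio = (1/300) / (1/6) = 1/50.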